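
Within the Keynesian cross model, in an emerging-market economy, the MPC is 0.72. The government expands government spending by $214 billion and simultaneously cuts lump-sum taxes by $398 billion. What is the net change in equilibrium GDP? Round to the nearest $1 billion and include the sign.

Expenditure multiplier = 1/(1 − MPC) = 1/(1 − 0.72) = 1/0.28 ≈ 3.571.
ΔG contributes k·ΔG = (+$214 billion) / 0.28 ≈ +$764.3 billion.
ΔT of −$398 billion changes first-round spending by −c·ΔT = +$286.56 billion, contributing k·(−c·ΔT) = (+$286.56 billion) / 0.28 ≈ +$1,023.4 billion.
Net ΔY = k(ΔG − c·ΔT) = (+$500.56 billion) / 0.28 ≈ +$1,788 billion.

+$1,788 billion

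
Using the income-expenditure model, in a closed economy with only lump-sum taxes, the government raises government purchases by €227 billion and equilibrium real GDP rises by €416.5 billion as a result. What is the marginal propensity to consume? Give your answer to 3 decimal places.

0.455

Implied spending multiplier k = ΔY/ΔG = 416.5/227 ≈ 1.8348.
Since k = 1/(1 − MPC), MPC = 1 − 1/k = 1 − ΔG/ΔY = 1 − 227/416.5 ≈ 0.455.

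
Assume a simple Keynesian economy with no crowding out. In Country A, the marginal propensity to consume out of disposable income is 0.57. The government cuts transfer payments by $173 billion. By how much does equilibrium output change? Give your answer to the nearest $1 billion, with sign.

The transfer change shifts disposable income by −$173 billion, so first-round consumption changes by c·ΔTR = 0.57 × (−$173 billion) = −$98.61 billion.
Expenditure multiplier = 1/(1 − MPC) = 1/(1 − 0.57) = 1/0.43 ≈ 2.326.
The transfer multiplier is c × k ≈ 1.326, so ΔY = k × (c·ΔTR) = (−$98.61 billion) / 0.43 ≈ −$229 billion.

−$229 billion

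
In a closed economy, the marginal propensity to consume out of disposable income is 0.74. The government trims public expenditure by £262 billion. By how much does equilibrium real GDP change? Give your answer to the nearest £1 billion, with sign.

Government-spending multiplier = 1/(1 − MPC) = 1/(1 − 0.74) = 1/0.26 ≈ 3.846.
ΔY = k × ΔG = (−£262 billion) / 0.26 ≈ −£1,008 billion.

−£1,008 billion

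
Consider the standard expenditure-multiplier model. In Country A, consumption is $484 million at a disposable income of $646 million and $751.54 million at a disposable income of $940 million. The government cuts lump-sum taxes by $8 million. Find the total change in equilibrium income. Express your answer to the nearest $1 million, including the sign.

+$81 million

MPC = ΔC/ΔYd = (751.54 − 484)/(940 − 646) = 267.54/294 = 0.91.
A lump-sum tax change of −$8 million shifts disposable income by +$8 million; first-round consumption changes by −c × ΔT = −0.91 × (−$8 million) = +$7.28 million.
Expenditure multiplier = 1/(1 − MPC) = 1/(1 − 0.91) = 1/0.09 ≈ 11.111.
The tax multiplier is −c × k ≈ −10.111, so ΔY = k × (−c·ΔT) = (+$7.28 million) / 0.09 ≈ +$81 million.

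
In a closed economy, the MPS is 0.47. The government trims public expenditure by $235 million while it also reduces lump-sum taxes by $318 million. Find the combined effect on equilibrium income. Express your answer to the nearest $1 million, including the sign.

MPC = 1 − MPS = 1 − 0.47 = 0.53.
Expenditure multiplier = 1/(1 − MPC) = 1/(1 − 0.53) = 1/0.47 ≈ 2.128.
ΔG contributes k·ΔG = (−$235 million) / 0.47 = −$500 million.
ΔT of −$318 million changes first-round spending by −c·ΔT = +$168.54 million, contributing k·(−c·ΔT) = (+$168.54 million) / 0.47 ≈ +$358.6 million.
Net ΔY = k(ΔG − c·ΔT) = (−$66.46 million) / 0.47 ≈ −$141 million.

−$141 million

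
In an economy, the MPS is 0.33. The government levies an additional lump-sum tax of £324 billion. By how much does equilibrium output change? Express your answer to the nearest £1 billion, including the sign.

MPC = 1 − MPS = 1 − 0.33 = 0.67.
A lump-sum tax change of +£324 billion shifts disposable income by −£324 billion; first-round consumption changes by −c × ΔT = −0.67 × (+£324 billion) = −£217.08 billion.
Expenditure multiplier = 1/(1 − MPC) = 1/(1 − 0.67) = 1/0.33 ≈ 3.03.
The tax multiplier is −c × k ≈ −2.03, so ΔY = k × (−c·ΔT) = (−£217.08 billion) / 0.33 ≈ −£658 billion.

−£658 billion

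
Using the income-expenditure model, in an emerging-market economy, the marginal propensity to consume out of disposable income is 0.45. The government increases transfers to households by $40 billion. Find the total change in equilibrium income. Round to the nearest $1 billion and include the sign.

The transfer change shifts disposable income by +$40 billion, so first-round consumption changes by c·ΔTR = 0.45 × (+$40 billion) = +$18 billion.
Expenditure multiplier = 1/(1 − MPC) = 1/(1 − 0.45) = 1/0.55 ≈ 1.818.
The transfer multiplier is c × k ≈ 0.818, so ΔY = k × (c·ΔTR) = (+$18 billion) / 0.55 ≈ +$33 billion.

+$33 billion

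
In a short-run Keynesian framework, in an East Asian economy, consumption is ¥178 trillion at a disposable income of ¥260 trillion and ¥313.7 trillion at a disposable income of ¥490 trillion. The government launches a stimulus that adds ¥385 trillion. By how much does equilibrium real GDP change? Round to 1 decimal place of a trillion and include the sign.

MPC = ΔC/ΔYd = (313.7 − 178)/(490 − 260) = 135.7/230 = 0.59.
Spending multiplier = 1/(1 − MPC) = 1/(1 − 0.59) = 1/0.41 ≈ 2.439.
ΔY = k × ΔG = (+¥385 trillion) / 0.41 ≈ +¥939 trillion.

+¥939.0 trillion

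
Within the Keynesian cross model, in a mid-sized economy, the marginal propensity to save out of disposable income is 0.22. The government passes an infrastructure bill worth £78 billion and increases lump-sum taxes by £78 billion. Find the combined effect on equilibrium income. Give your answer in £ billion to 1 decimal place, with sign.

+£78.0 billion

MPC = 1 − MPS = 1 − 0.22 = 0.78.
Expenditure multiplier = 1/(1 − MPC) = 1/(1 − 0.78) = 1/0.22 ≈ 4.545.
ΔG contributes k·ΔG = (+£78 billion) / 0.22 ≈ +£354.5 billion.
ΔT of +£78 billion changes first-round spending by −c·ΔT = −£60.84 billion, contributing k·(−c·ΔT) = (−£60.84 billion) / 0.22 ≈ −£276.5 billion.
With ΔG = ΔT and no other leakages, the balanced-budget multiplier is 1, so ΔY = ΔG = +£78 billion.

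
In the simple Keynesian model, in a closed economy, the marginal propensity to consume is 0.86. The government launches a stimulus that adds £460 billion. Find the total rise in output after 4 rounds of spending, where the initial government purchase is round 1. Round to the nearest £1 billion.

Round 1 adds ΔG = £460 billion; each later round is MPC = 0.86 times the previous.
After 4 rounds: 460 + 395.6 + 340.216 + 292.58576 = ΔG·(1 − c^4)/(1 − c) = 460 × (1 − 0.54700816)/0.14 ≈ £1,488 billion.

£1,488 billion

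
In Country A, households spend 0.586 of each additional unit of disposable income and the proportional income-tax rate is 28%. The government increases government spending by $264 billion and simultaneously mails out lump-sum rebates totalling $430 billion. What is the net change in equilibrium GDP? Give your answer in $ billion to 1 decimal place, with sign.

Expenditure multiplier = 1/(1 − c(1−t)) = 1/(1 − 0.586×0.72) = 1/0.57808 ≈ 1.73.
ΔG contributes k·ΔG = (+$264 billion) / 0.57808 ≈ +$456.7 billion.
ΔT of −$430 billion changes first-round spending by −c·ΔT = +$251.98 billion, contributing k·(−c·ΔT) = (+$251.98 billion) / 0.57808 ≈ +$435.9 billion.
Net ΔY = k(ΔG − c·ΔT) = (+$515.98 billion) / 0.57808 ≈ +$892.6 billion.

+$892.6 billion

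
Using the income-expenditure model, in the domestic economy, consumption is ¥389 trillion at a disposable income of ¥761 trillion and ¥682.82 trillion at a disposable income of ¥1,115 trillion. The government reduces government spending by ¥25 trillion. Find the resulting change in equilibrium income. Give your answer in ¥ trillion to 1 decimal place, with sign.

−¥147.1 trillion

MPC = ΔC/ΔYd = (682.82 − 389)/(1,115 − 761) = 293.82/354 = 0.83.
Government-spending multiplier = 1/(1 − MPC) = 1/(1 − 0.83) = 1/0.17 ≈ 5.882.
ΔY = k × ΔG = (−¥25 trillion) / 0.17 ≈ −¥147.1 trillion.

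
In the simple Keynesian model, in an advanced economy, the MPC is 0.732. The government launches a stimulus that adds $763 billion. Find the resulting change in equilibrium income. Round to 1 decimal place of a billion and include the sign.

Spending multiplier = 1/(1 − MPC) = 1/(1 − 0.732) = 1/0.268 ≈ 3.731.
ΔY = k × ΔG = (+$763 billion) / 0.268 ≈ +$2,847 billion.

+$2,847.0 billion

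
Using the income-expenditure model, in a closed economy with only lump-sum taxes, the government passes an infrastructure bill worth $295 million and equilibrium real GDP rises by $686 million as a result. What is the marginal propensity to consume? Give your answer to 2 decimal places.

Implied spending multiplier k = ΔY/ΔG = 686/295 ≈ 2.3254.
Since k = 1/(1 − MPC), MPC = 1 − 1/k = 1 − ΔG/ΔY = 1 − 295/686 ≈ 0.57.

0.57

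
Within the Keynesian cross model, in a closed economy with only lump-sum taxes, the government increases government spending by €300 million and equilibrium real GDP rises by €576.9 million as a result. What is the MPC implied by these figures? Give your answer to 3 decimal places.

Implied spending multiplier k = ΔY/ΔG = 576.9/300 = 1.923.
Since k = 1/(1 − MPC), MPC = 1 − 1/k = 1 − ΔG/ΔY = 1 − 300/576.9 ≈ 0.480.

0.480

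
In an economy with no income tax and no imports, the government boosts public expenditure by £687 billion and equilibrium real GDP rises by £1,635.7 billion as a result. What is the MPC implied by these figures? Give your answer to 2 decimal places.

0.58

Implied spending multiplier k = ΔY/ΔG = 1,635.7/687 ≈ 2.3809.
Since k = 1/(1 − MPC), MPC = 1 − 1/k = 1 − ΔG/ΔY = 1 − 687/1,635.7 ≈ 0.58.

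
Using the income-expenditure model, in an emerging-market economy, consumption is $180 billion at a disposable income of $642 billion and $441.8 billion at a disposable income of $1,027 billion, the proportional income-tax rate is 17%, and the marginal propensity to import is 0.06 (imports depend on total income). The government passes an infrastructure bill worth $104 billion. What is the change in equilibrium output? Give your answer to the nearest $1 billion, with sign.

+$210 billion

MPC = ΔC/ΔYd = (441.8 − 180)/(1,027 − 642) = 261.8/385 = 0.68.
Spending multiplier = 1/(1 − c(1−t) + m) = 1/(1 − 0.68×0.83 + 0.06) = 1/0.4956 ≈ 2.018.
ΔY = k × ΔG = (+$104 billion) / 0.4956 ≈ +$210 billion.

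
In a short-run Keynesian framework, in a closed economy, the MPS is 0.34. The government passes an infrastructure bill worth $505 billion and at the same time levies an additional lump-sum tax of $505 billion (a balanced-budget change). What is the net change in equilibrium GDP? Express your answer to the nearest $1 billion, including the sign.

+$505 billion

MPC = 1 − MPS = 1 − 0.34 = 0.66.
Expenditure multiplier = 1/(1 − MPC) = 1/(1 − 0.66) = 1/0.34 ≈ 2.941.
ΔG contributes k·ΔG = (+$505 billion) / 0.34 ≈ +$1,485.3 billion.
ΔT of +$505 billion changes first-round spending by −c·ΔT = −$333.3 billion, contributing k·(−c·ΔT) = (−$333.3 billion) / 0.34 ≈ −$980.3 billion.
With ΔG = ΔT and no other leakages, the balanced-budget multiplier is 1, so ΔY = ΔG = +$505 billion.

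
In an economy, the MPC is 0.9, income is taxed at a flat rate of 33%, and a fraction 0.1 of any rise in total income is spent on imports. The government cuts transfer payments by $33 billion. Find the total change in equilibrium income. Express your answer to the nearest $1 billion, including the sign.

−$60 billion

The transfer change shifts disposable income by −$33 billion, so first-round consumption changes by c·ΔTR = 0.9 × (−$33 billion) = −$29.7 billion.
Expenditure multiplier = 1/(1 − c(1−t) + m) = 1/(1 − 0.9×0.67 + 0.1) = 1/0.497 ≈ 2.012.
The transfer multiplier is c × k ≈ 1.811, so ΔY = k × (c·ΔTR) = (−$29.7 billion) / 0.497 ≈ −$60 billion.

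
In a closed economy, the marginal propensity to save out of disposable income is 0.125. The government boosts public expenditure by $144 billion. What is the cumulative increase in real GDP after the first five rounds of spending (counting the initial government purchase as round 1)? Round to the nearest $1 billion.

MPC = 1 − MPS = 1 − 0.125 = 0.875.
Round 1 adds ΔG = $144 billion; each later round is MPC = 0.875 times the previous.
After 5 rounds: 144 + 126 + 110.25 + 96.46875 + 84.41015625 = ΔG·(1 − c^5)/(1 − c) = 144 × (1 − 0.512908935546875)/0.125 ≈ $561 billion.

$561 billion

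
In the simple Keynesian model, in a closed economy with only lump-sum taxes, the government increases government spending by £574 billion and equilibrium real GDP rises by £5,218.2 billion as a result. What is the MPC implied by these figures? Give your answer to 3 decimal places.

0.890

Implied spending multiplier k = ΔY/ΔG = 5,218.2/574 ≈ 9.0909.
Since k = 1/(1 − MPC), MPC = 1 − 1/k = 1 − ΔG/ΔY = 1 − 574/5,218.2 ≈ 0.890.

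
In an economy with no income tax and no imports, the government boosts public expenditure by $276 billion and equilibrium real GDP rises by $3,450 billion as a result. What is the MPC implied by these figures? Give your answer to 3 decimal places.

0.920

Implied spending multiplier k = ΔY/ΔG = 3,450/276 = 12.5.
Since k = 1/(1 − MPC), MPC = 1 − 1/k = 1 − ΔG/ΔY = 1 − 276/3,450 = 0.920.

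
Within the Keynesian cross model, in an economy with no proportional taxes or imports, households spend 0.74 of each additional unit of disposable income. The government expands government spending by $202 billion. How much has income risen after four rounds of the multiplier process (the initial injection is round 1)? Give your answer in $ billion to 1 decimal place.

$544.0 billion

Round 1 adds ΔG = $202 billion; each later round is MPC = 0.74 times the previous.
After 4 rounds: 202 + 149.48 + 110.6152 + 81.855248 = ΔG·(1 − c^4)/(1 − c) = 202 × (1 − 0.29986576)/0.26 ≈ $544 billion.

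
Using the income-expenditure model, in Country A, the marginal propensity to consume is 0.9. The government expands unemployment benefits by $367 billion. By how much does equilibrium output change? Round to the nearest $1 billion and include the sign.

+$3,303 billion

The transfer change shifts disposable income by +$367 billion, so first-round consumption changes by c·ΔTR = 0.9 × (+$367 billion) = +$330.3 billion.
Expenditure multiplier = 1/(1 − MPC) = 1/(1 − 0.9) = 1/0.1 = 10.
The transfer multiplier is c × k = 9, so ΔY = k × (c·ΔTR) = (+$330.3 billion) / 0.1 = +$3,303 billion.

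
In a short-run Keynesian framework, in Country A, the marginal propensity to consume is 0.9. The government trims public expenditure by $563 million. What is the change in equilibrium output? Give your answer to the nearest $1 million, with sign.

Expenditure multiplier = 1/(1 − MPC) = 1/(1 − 0.9) = 1/0.1 = 10.
ΔY = k × ΔG = (−$563 million) / 0.1 = −$5,630 million.

−$5,630 million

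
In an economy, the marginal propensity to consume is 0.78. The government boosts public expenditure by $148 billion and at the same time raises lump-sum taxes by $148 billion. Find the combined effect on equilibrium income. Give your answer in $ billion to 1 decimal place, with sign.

Expenditure multiplier = 1/(1 − MPC) = 1/(1 − 0.78) = 1/0.22 ≈ 4.545.
ΔG contributes k·ΔG = (+$148 billion) / 0.22 ≈ +$672.7 billion.
ΔT of +$148 billion changes first-round spending by −c·ΔT = −$115.44 billion, contributing k·(−c·ΔT) = (−$115.44 billion) / 0.22 ≈ −$524.7 billion.
With ΔG = ΔT and no other leakages, the balanced-budget multiplier is 1, so ΔY = ΔG = +$148 billion.

+$148.0 billion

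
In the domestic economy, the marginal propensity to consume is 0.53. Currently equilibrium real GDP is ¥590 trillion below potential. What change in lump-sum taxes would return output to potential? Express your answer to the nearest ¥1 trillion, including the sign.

Spending multiplier = 1/(1 − MPC) = 1/(1 − 0.53) = 1/0.47 ≈ 2.128.
Tax multiplier = −c·k = −0.53/0.47 ≈ −1.128. Need ΔY = +¥590 trillion, so ΔT = ΔY/(−c·k) = −(+¥590 trillion) × 0.47 / 0.53 ≈ −¥523 trillion.
The government should cut lump-sum taxes by ¥523 trillion.

−¥523 trillion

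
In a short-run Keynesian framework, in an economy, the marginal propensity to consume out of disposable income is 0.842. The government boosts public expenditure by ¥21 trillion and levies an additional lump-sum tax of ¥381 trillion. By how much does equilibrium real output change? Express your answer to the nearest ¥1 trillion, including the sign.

Expenditure multiplier = 1/(1 − MPC) = 1/(1 − 0.842) = 1/0.158 ≈ 6.329.
ΔG contributes k·ΔG = (+¥21 trillion) / 0.158 ≈ +¥132.9 trillion.
ΔT of +¥381 trillion changes first-round spending by −c·ΔT = −¥320.802 trillion, contributing k·(−c·ΔT) = (−¥320.802 trillion) / 0.158 ≈ −¥2,030.4 trillion.
Net ΔY = k(ΔG − c·ΔT) = (−¥299.802 trillion) / 0.158 ≈ −¥1,897 trillion.

−¥1,897 trillion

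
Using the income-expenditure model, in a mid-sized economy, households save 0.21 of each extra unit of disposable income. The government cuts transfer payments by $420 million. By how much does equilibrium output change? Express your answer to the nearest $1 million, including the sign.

MPC = 1 − MPS = 1 − 0.21 = 0.79.
The transfer change shifts disposable income by −$420 million, so first-round consumption changes by c·ΔTR = 0.79 × (−$420 million) = −$331.8 million.
Expenditure multiplier = 1/(1 − MPC) = 1/(1 − 0.79) = 1/0.21 ≈ 4.762.
The transfer multiplier is c × k ≈ 3.762, so ΔY = k × (c·ΔTR) = (−$331.8 million) / 0.21 = −$1,580 million.

−$1,580 million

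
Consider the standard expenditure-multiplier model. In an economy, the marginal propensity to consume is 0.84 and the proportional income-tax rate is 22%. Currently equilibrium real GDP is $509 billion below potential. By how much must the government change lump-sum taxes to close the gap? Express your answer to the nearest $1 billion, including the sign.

−$209 billion

Spending multiplier = 1/(1 − c(1−t)) = 1/(1 − 0.84×0.78) = 1/0.3448 ≈ 2.9.
Tax multiplier = −c·k = −0.84/0.3448 ≈ −2.436. Need ΔY = +$509 billion, so ΔT = ΔY/(−c·k) = −(+$509 billion) × 0.3448 / 0.84 ≈ −$209 billion.
The government should cut lump-sum taxes by $209 billion.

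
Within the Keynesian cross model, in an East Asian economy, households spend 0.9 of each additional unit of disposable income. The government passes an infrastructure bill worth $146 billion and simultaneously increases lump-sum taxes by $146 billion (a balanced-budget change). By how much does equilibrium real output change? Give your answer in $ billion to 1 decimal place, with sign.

Expenditure multiplier = 1/(1 − MPC) = 1/(1 − 0.9) = 1/0.1 = 10.
ΔG contributes k·ΔG = (+$146 billion) / 0.1 = +$1,460 billion.
ΔT of +$146 billion changes first-round spending by −c·ΔT = −$131.4 billion, contributing k·(−c·ΔT) = (−$131.4 billion) / 0.1 = −$1,314 billion.
With ΔG = ΔT and no other leakages, the balanced-budget multiplier is 1, so ΔY = ΔG = +$146 billion.

+$146.0 billion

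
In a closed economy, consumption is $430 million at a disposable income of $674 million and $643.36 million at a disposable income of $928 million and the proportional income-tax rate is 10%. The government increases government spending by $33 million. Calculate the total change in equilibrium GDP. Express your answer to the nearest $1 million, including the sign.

+$135 million

MPC = ΔC/ΔYd = (643.36 − 430)/(928 − 674) = 213.36/254 = 0.84.
Expenditure multiplier = 1/(1 − c(1−t)) = 1/(1 − 0.84×0.9) = 1/0.244 ≈ 4.098.
ΔY = k × ΔG = (+$33 million) / 0.244 ≈ +$135 million.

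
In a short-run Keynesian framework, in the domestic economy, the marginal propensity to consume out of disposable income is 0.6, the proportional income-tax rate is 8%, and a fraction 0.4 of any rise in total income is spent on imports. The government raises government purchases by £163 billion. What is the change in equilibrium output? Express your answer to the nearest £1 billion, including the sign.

Spending multiplier = 1/(1 − c(1−t) + m) = 1/(1 − 0.6×0.92 + 0.4) = 1/0.848 ≈ 1.179.
ΔY = k × ΔG = (+£163 billion) / 0.848 ≈ +£192 billion.

+£192 billion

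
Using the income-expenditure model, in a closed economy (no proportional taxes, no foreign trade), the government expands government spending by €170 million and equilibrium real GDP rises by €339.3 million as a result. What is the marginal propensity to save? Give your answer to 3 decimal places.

0.501

Implied spending multiplier k = ΔY/ΔG = 339.3/170 ≈ 1.9959.
Since k = 1/(1 − MPC), MPC = 1 − 1/k = 1 − ΔG/ΔY = 1 − 170/339.3 ≈ 0.499.
MPS = 1 − MPC = 0.501.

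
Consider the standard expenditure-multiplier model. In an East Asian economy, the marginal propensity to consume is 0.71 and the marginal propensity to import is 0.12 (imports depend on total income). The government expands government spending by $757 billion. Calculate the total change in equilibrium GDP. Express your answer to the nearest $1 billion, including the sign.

Government-spending multiplier = 1/(1 − c + m) = 1/(1 − 0.71 + 0.12) = 1/0.41 ≈ 2.439.
ΔY = k × ΔG = (+$757 billion) / 0.41 ≈ +$1,846 billion.

+$1,846 billion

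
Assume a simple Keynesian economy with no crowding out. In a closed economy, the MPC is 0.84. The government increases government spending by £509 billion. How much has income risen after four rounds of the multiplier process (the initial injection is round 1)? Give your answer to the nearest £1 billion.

£1,597 billion

Round 1 adds ΔG = £509 billion; each later round is MPC = 0.84 times the previous.
After 4 rounds: 509 + 427.56 + 359.1504 + 301.686336 = ΔG·(1 − c^4)/(1 − c) = 509 × (1 − 0.49787136)/0.16 ≈ £1,597 billion.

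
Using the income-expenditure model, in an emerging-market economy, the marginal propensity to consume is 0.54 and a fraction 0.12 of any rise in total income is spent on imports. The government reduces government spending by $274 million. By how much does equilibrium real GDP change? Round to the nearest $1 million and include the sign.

Expenditure multiplier = 1/(1 − c + m) = 1/(1 − 0.54 + 0.12) = 1/0.58 ≈ 1.724.
ΔY = k × ΔG = (−$274 million) / 0.58 ≈ −$472 million.

−$472 million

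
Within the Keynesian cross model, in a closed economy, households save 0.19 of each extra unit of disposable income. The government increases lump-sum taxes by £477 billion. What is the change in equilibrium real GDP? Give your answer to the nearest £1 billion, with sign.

−£2,034 billion

MPC = 1 − MPS = 1 − 0.19 = 0.81.
A lump-sum tax change of +£477 billion shifts disposable income by −£477 billion; first-round consumption changes by −c × ΔT = −0.81 × (+£477 billion) = −£386.37 billion.
Expenditure multiplier = 1/(1 − MPC) = 1/(1 − 0.81) = 1/0.19 ≈ 5.263.
The tax multiplier is −c × k ≈ −4.263, so ΔY = k × (−c·ΔT) = (−£386.37 billion) / 0.19 ≈ −£2,034 billion.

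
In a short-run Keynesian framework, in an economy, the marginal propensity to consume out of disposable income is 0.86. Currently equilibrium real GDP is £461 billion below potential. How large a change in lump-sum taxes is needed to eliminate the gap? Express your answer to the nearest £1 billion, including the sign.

Spending multiplier = 1/(1 − MPC) = 1/(1 − 0.86) = 1/0.14 ≈ 7.143.
Tax multiplier = −c·k = −0.86/0.14 ≈ −6.143. Need ΔY = +£461 billion, so ΔT = ΔY/(−c·k) = −(+£461 billion) × 0.14 / 0.86 ≈ −£75 billion.
The government should cut lump-sum taxes by £75 billion.

−£75 billion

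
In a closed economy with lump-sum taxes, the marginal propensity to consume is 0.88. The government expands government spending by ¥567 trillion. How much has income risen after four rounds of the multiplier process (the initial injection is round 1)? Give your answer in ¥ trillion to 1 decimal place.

¥1,891.4 trillion

Round 1 adds ΔG = ¥567 trillion; each later round is MPC = 0.88 times the previous.
After 4 rounds: 567 + 498.96 + 439.0848 + 386.394624 = ΔG·(1 − c^4)/(1 − c) = 567 × (1 − 0.59969536)/0.12 ≈ ¥1,891.4 trillion.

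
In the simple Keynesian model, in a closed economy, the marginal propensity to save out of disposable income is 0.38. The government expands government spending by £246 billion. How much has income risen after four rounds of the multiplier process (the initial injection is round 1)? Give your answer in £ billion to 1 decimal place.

MPC = 1 − MPS = 1 − 0.38 = 0.62.
Round 1 adds ΔG = £246 billion; each later round is MPC = 0.62 times the previous.
After 4 rounds: 246 + 152.52 + 94.5624 + 58.628688 = ΔG·(1 − c^4)/(1 − c) = 246 × (1 − 0.14776336)/0.38 ≈ £551.7 billion.

£551.7 billion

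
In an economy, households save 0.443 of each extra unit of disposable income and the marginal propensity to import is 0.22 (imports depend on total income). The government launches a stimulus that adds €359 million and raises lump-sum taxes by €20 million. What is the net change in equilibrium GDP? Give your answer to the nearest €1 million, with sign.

+€525 million

MPC = 1 − MPS = 1 − 0.443 = 0.557.
Expenditure multiplier = 1/(1 − c + m) = 1/(1 − 0.557 + 0.22) = 1/0.663 ≈ 1.508.
ΔG contributes k·ΔG = (+€359 million) / 0.663 ≈ +€541.5 million.
ΔT of +€20 million changes first-round spending by −c·ΔT = −€11.14 million, contributing k·(−c·ΔT) = (−€11.14 million) / 0.663 ≈ −€16.8 million.
Net ΔY = k(ΔG − c·ΔT) = (+€347.86 million) / 0.663 ≈ +€525 million.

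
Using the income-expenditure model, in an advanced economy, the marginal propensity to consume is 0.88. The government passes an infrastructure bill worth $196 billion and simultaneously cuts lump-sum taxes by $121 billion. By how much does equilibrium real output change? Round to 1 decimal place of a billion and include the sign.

+$2,520.7 billion

Expenditure multiplier = 1/(1 − MPC) = 1/(1 − 0.88) = 1/0.12 ≈ 8.333.
ΔG contributes k·ΔG = (+$196 billion) / 0.12 ≈ +$1,633.3 billion.
ΔT of −$121 billion changes first-round spending by −c·ΔT = +$106.48 billion, contributing k·(−c·ΔT) = (+$106.48 billion) / 0.12 ≈ +$887.3 billion.
Net ΔY = k(ΔG − c·ΔT) = (+$302.48 billion) / 0.12 ≈ +$2,520.7 billion.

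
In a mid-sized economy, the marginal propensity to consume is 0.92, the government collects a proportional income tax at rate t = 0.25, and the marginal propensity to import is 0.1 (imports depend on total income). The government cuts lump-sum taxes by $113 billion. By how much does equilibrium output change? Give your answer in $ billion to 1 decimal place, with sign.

A lump-sum tax change of −$113 billion shifts disposable income by +$113 billion; first-round consumption changes by −c × ΔT = −0.92 × (−$113 billion) = +$103.96 billion.
Expenditure multiplier = 1/(1 − c(1−t) + m) = 1/(1 − 0.92×0.75 + 0.1) = 1/0.41 ≈ 2.439.
The tax multiplier is −c × k ≈ −2.244, so ΔY = k × (−c·ΔT) = (+$103.96 billion) / 0.41 ≈ +$253.6 billion.

+$253.6 billion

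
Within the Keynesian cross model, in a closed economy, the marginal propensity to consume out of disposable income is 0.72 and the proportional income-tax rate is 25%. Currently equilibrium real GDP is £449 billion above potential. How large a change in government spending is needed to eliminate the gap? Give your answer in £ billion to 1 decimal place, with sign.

−£206.5 billion

Spending multiplier = 1/(1 − c(1−t)) = 1/(1 − 0.72×0.75) = 1/0.46 ≈ 2.174.
Need ΔY = −£449 billion, so ΔG = ΔY/k = (−£449 billion) × 0.46 ≈ −£206.5 billion.
The government should cut government spending by £206.5 billion.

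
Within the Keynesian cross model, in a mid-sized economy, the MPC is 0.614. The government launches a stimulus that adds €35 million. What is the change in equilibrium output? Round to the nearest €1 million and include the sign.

Government-spending multiplier = 1/(1 − MPC) = 1/(1 − 0.614) = 1/0.386 ≈ 2.591.
ΔY = k × ΔG = (+€35 million) / 0.386 ≈ +€91 million.

+€91 million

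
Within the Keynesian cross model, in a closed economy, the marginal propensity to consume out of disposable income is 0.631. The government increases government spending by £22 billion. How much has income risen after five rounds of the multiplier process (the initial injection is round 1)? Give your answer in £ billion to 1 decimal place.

Round 1 adds ΔG = £22 billion; each later round is MPC = 0.631 times the previous.
After 5 rounds: 22 + 13.882 + 8.759542 + 5.527271002 + 3.487708002262 = ΔG·(1 − c^5)/(1 − c) = 22 × (1 − 0.100033806792151)/0.369 ≈ £53.7 billion.

£53.7 billion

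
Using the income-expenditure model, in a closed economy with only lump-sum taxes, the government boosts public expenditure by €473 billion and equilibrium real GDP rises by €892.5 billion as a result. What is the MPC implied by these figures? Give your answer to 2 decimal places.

Implied spending multiplier k = ΔY/ΔG = 892.5/473 ≈ 1.8869.
Since k = 1/(1 − MPC), MPC = 1 − 1/k = 1 − ΔG/ΔY = 1 − 473/892.5 ≈ 0.47.

0.47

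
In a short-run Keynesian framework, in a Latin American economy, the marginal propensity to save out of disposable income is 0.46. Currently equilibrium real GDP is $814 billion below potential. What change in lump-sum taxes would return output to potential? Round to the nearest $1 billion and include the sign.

MPC = 1 − MPS = 1 − 0.46 = 0.54.
Spending multiplier = 1/(1 − MPC) = 1/(1 − 0.54) = 1/0.46 ≈ 2.174.
Tax multiplier = −c·k = −0.54/0.46 ≈ −1.174. Need ΔY = +$814 billion, so ΔT = ΔY/(−c·k) = −(+$814 billion) × 0.46 / 0.54 ≈ −$693 billion.
The government should cut lump-sum taxes by $693 billion.

−$693 billion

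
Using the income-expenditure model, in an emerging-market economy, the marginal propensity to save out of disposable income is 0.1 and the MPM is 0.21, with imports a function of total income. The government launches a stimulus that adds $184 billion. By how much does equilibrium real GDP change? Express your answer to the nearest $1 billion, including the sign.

+$594 billion

MPC = 1 − MPS = 1 − 0.1 = 0.9.
Spending multiplier = 1/(1 − c + m) = 1/(1 − 0.9 + 0.21) = 1/0.31 ≈ 3.226.
ΔY = k × ΔG = (+$184 billion) / 0.31 ≈ +$594 billion.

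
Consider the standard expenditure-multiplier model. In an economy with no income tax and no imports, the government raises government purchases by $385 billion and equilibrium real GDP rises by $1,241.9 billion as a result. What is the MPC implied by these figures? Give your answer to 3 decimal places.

Implied spending multiplier k = ΔY/ΔG = 1,241.9/385 ≈ 3.2257.
Since k = 1/(1 − MPC), MPC = 1 − 1/k = 1 − ΔG/ΔY = 1 − 385/1,241.9 ≈ 0.690.

0.690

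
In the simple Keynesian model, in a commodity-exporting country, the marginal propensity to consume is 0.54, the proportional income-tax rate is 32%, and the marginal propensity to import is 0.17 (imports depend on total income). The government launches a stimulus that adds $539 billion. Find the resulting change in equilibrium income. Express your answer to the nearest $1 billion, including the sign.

+$671 billion

Expenditure multiplier = 1/(1 − c(1−t) + m) = 1/(1 − 0.54×0.68 + 0.17) = 1/0.8028 ≈ 1.246.
ΔY = k × ΔG = (+$539 billion) / 0.8028 ≈ +$671 billion.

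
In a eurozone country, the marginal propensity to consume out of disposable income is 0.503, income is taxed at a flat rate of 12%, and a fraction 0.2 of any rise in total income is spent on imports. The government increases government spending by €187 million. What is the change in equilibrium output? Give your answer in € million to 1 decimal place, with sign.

Spending multiplier = 1/(1 − c(1−t) + m) = 1/(1 − 0.503×0.88 + 0.2) = 1/0.75736 ≈ 1.32.
ΔY = k × ΔG = (+€187 million) / 0.75736 ≈ +€246.9 million.

+€246.9 million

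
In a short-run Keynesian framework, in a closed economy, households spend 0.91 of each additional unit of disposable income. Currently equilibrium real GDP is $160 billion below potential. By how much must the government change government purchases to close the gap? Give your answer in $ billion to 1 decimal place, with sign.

+$14.4 billion

Spending multiplier = 1/(1 − MPC) = 1/(1 − 0.91) = 1/0.09 ≈ 11.111.
Need ΔY = +$160 billion, so ΔG = ΔY/k = (+$160 billion) × 0.09 = +$14.4 billion.
The government should increase government purchases by $14.4 billion.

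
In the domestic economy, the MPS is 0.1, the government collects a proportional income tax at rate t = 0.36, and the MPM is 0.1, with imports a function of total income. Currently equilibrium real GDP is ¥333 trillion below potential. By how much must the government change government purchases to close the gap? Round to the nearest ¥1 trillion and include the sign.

MPC = 1 − MPS = 1 − 0.1 = 0.9.
Spending multiplier = 1/(1 − c(1−t) + m) = 1/(1 − 0.9×0.64 + 0.1) = 1/0.524 ≈ 1.908.
Need ΔY = +¥333 trillion, so ΔG = ΔY/k = (+¥333 trillion) × 0.524 ≈ +¥174 trillion.
The government should increase government purchases by ¥174 trillion.

+¥174 trillion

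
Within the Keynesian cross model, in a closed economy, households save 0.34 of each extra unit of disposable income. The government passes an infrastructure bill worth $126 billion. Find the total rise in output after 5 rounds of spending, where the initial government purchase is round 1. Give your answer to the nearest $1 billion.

MPC = 1 − MPS = 1 − 0.34 = 0.66.
Round 1 adds ΔG = $126 billion; each later round is MPC = 0.66 times the previous.
After 5 rounds: 126 + 83.16 + 54.8856 + 36.224496 + 23.90816736 = ΔG·(1 − c^5)/(1 − c) = 126 × (1 − 0.1252332576)/0.34 ≈ $324 billion.

$324 billion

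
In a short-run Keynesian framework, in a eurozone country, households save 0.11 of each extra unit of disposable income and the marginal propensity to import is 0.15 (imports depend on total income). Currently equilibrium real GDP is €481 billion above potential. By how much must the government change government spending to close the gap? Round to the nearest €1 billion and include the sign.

−€125 billion

MPC = 1 − MPS = 1 − 0.11 = 0.89.
Spending multiplier = 1/(1 − c + m) = 1/(1 − 0.89 + 0.15) = 1/0.26 ≈ 3.846.
Need ΔY = −€481 billion, so ΔG = ΔY/k = (−€481 billion) × 0.26 ≈ −€125 billion.
The government should cut government spending by €125 billion.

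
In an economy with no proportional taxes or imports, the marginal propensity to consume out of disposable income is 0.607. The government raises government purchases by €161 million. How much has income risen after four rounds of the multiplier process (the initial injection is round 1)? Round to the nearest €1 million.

Round 1 adds ΔG = €161 million; each later round is MPC = 0.607 times the previous.
After 4 rounds: 161 + 97.727 + 59.320289 + 36.007415423 = ΔG·(1 − c^4)/(1 − c) = 161 × (1 − 0.135754665601)/0.393 ≈ €354 million.

€354 million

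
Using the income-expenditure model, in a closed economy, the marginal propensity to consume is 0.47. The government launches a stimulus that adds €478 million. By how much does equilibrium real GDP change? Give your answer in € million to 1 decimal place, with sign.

+€901.9 million

Spending multiplier = 1/(1 − MPC) = 1/(1 − 0.47) = 1/0.53 ≈ 1.887.
ΔY = k × ΔG = (+€478 million) / 0.53 ≈ +€901.9 million.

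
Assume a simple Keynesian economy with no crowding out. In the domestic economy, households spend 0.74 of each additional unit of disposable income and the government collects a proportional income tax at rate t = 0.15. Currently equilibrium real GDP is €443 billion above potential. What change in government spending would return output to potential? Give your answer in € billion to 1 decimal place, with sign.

Spending multiplier = 1/(1 − c(1−t)) = 1/(1 − 0.74×0.85) = 1/0.371 ≈ 2.695.
Need ΔY = −€443 billion, so ΔG = ΔY/k = (−€443 billion) × 0.371 ≈ −€164.4 billion.
The government should cut government spending by €164.4 billion.

−€164.4 billion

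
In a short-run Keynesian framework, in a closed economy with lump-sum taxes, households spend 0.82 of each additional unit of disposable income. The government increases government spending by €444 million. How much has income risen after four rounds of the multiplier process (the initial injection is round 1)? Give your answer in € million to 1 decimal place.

€1,351.4 million

Round 1 adds ΔG = €444 million; each later round is MPC = 0.82 times the previous.
After 4 rounds: 444 + 364.08 + 298.5456 + 244.807392 = ΔG·(1 − c^4)/(1 − c) = 444 × (1 − 0.45212176)/0.18 ≈ €1,351.4 million.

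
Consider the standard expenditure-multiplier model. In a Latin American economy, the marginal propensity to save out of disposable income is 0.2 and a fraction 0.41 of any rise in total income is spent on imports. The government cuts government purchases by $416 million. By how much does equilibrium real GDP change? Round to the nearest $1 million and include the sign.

−$682 million

MPC = 1 − MPS = 1 − 0.2 = 0.8.
Spending multiplier = 1/(1 − c + m) = 1/(1 − 0.8 + 0.41) = 1/0.61 ≈ 1.639.
ΔY = k × ΔG = (−$416 million) / 0.61 ≈ −$682 million.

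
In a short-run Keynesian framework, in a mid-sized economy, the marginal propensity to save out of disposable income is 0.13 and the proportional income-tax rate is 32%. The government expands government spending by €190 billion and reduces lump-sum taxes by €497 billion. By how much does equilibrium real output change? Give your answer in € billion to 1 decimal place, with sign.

MPC = 1 − MPS = 1 − 0.13 = 0.87.
Expenditure multiplier = 1/(1 − c(1−t)) = 1/(1 − 0.87×0.68) = 1/0.4084 ≈ 2.449.
ΔG contributes k·ΔG = (+€190 billion) / 0.4084 ≈ +€465.2 billion.
ΔT of −€497 billion changes first-round spending by −c·ΔT = +€432.39 billion, contributing k·(−c·ΔT) = (+€432.39 billion) / 0.4084 ≈ +€1,058.7 billion.
Net ΔY = k(ΔG − c·ΔT) = (+€622.39 billion) / 0.4084 ≈ +€1,524 billion.

+€1,524.0 billion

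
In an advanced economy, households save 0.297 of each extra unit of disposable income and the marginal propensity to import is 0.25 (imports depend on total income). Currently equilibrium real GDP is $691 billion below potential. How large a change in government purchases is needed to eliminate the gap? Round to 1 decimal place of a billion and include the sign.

MPC = 1 − MPS = 1 − 0.297 = 0.703.
Spending multiplier = 1/(1 − c + m) = 1/(1 − 0.703 + 0.25) = 1/0.547 ≈ 1.828.
Need ΔY = +$691 billion, so ΔG = ΔY/k = (+$691 billion) × 0.547 ≈ +$378 billion.
The government should increase government purchases by $378 billion.

+$378.0 billion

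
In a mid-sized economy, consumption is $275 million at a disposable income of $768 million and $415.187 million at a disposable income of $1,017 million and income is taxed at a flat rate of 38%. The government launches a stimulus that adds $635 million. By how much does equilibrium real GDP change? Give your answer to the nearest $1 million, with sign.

MPC = ΔC/ΔYd = (415.187 − 275)/(1,017 − 768) = 140.187/249 = 0.563.
Expenditure multiplier = 1/(1 − c(1−t)) = 1/(1 − 0.563×0.62) = 1/0.65094 ≈ 1.536.
ΔY = k × ΔG = (+$635 million) / 0.65094 ≈ +$976 million.

+$976 million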